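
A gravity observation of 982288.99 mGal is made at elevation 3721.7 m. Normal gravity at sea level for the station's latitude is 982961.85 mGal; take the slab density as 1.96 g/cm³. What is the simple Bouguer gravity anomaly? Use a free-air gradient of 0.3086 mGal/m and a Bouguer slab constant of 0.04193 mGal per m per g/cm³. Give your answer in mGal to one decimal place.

169.8

Free-air correction = 0.3086 × 3721.7 = 1148.52 mGal
Free-air anomaly = 982288.99 − 982961.85 + (1148.52) = 475.66 mGal
Bouguer slab correction = 0.04193 × 1.96 × 3721.7 = 305.86 mGal
Simple Bouguer anomaly = 475.66 − (305.86) = 169.80 mGal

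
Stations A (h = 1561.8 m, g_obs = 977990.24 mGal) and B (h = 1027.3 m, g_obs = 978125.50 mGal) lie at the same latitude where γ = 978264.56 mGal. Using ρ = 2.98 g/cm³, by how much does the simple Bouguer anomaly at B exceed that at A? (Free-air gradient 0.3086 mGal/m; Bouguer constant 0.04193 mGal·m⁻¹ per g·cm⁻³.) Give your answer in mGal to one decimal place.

Δg_SB(A) = 977990.24 − 978264.56 + 0.3086×1561.8 − 0.04193×2.98×1561.8 = 12.50 mGal
Δg_SB(B) = 978125.50 − 978264.56 + 0.3086×1027.3 − 0.04193×2.98×1027.3 = 49.60 mGal
Difference = 49.60 − (12.50) = 37.10 mGal

37.1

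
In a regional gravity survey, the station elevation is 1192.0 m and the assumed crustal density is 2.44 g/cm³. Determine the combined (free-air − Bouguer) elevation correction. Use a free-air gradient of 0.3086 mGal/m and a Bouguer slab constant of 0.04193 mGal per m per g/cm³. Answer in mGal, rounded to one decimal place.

245.9

Combined gradient = 0.3086 − 0.04193 × 2.44 = 0.2062908 mGal/m
Combined elevation correction = 0.2062908 × 1192.0 = 245.9 mGal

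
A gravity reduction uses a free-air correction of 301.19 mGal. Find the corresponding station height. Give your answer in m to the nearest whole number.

976

h = 301.19 / 0.3086 = 975.99 m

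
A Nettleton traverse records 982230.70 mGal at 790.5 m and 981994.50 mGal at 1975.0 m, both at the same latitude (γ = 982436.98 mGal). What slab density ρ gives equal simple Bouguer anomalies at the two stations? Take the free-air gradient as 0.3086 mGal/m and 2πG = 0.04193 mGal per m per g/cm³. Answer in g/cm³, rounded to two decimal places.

Δg_obs = 981994.50 − 982230.70 = -236.20 mGal over Δh = 1975.0 − 790.5 = 1184.5 m
Equal Bouguer anomalies ⇒ Δg_obs + (0.3086 − 0.04193ρ)·Δh = 0
0.3086 − 0.04193ρ = −Δg_obs/Δh = 0.19941
ρ = (0.3086 − 0.19941) / 0.04193 = 2.60 g/cm³

2.60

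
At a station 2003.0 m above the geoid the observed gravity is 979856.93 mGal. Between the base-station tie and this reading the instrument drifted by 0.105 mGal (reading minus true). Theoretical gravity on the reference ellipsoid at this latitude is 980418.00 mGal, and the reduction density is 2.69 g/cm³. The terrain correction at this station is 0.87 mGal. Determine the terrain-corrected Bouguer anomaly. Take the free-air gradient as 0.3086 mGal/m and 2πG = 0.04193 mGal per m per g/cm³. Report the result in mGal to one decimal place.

Drift-corrected reading = 979856.93 − (0.105) = 979856.825 mGal
Free-air correction = 0.3086 × 2003.0 = 618.13 mGal
Free-air anomaly = 979856.825 − 980418.00 + (618.13) = 56.955 mGal
Bouguer slab correction = 0.04193 × 2.69 × 2003.0 = 225.92 mGal
Simple Bouguer anomaly = 56.955 − (225.92) = -168.965 mGal
Complete Bouguer anomaly = -168.965 + 0.87 = -168.095 mGal

-168.1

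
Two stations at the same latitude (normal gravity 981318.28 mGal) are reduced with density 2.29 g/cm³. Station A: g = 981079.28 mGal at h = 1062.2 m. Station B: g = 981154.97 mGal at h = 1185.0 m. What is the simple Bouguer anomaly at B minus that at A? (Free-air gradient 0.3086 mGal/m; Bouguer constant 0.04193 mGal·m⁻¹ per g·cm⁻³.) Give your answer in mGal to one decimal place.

Δg_SB(A) = 981079.28 − 981318.28 + 0.3086×1062.2 − 0.04193×2.29×1062.2 = -13.20 mGal
Δg_SB(B) = 981154.97 − 981318.28 + 0.3086×1185.0 − 0.04193×2.29×1185.0 = 88.60 mGal
Difference = 88.60 − (-13.20) = 101.80 mGal

101.8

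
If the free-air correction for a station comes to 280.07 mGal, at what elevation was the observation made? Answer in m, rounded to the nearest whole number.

908

h = 280.07 / 0.3086 = 907.55 m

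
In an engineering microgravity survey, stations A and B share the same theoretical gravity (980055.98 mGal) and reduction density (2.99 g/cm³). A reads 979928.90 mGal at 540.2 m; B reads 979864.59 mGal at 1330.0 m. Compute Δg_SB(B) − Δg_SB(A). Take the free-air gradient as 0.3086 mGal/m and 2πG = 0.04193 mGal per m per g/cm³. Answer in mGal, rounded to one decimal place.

80.4

Δg_SB(A) = 979928.90 − 980055.98 + 0.3086×540.2 − 0.04193×2.99×540.2 = -28.10 mGal
Δg_SB(B) = 979864.59 − 980055.98 + 0.3086×1330.0 − 0.04193×2.99×1330.0 = 52.30 mGal
Difference = 52.30 − (-28.10) = 80.40 mGal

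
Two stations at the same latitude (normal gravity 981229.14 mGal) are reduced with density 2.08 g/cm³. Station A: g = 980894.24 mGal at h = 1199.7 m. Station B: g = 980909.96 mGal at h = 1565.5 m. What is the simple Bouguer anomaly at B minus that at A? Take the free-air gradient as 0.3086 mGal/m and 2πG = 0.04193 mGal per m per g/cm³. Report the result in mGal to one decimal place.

96.7

Δg_SB(A) = 980894.24 − 981229.14 + 0.3086×1199.7 − 0.04193×2.08×1199.7 = -69.30 mGal
Δg_SB(B) = 980909.96 − 981229.14 + 0.3086×1565.5 − 0.04193×2.08×1565.5 = 27.40 mGal
Difference = 27.40 − (-69.30) = 96.70 mGal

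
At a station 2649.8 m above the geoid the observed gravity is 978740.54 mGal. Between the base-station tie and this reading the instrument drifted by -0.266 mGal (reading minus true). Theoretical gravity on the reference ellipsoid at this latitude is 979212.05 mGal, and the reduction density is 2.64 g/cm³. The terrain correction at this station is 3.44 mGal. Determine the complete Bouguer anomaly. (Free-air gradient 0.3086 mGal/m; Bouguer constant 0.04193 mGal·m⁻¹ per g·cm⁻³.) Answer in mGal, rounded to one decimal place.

56.6

Drift-corrected reading = 978740.54 − (-0.266) = 978740.806 mGal
Free-air correction = 0.3086 × 2649.8 = 817.73 mGal
Free-air anomaly = 978740.806 − 979212.05 + (817.73) = 346.486 mGal
Bouguer slab correction = 0.04193 × 2.64 × 2649.8 = 293.32 mGal
Simple Bouguer anomaly = 346.486 − (293.32) = 53.166 mGal
Complete Bouguer anomaly = 53.166 + 3.44 = 56.606 mGal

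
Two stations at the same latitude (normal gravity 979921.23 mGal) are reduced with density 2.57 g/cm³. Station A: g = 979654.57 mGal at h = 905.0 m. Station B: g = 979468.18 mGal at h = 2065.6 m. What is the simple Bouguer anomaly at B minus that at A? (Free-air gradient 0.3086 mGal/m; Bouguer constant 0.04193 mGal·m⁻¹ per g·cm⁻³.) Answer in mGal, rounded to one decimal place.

Δg_SB(A) = 979654.57 − 979921.23 + 0.3086×905.0 − 0.04193×2.57×905.0 = -84.90 mGal
Δg_SB(B) = 979468.18 − 979921.23 + 0.3086×2065.6 − 0.04193×2.57×2065.6 = -38.20 mGal
Difference = -38.20 − (-84.90) = 46.70 mGal

46.7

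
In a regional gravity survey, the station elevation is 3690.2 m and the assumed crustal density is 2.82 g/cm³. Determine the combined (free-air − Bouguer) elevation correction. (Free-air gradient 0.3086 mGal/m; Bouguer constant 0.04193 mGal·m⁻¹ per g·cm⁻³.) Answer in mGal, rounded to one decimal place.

Combined gradient = 0.3086 − 0.04193 × 2.82 = 0.1903574 mGal/m
Combined elevation correction = 0.1903574 × 3690.2 = 702.5 mGal

702.5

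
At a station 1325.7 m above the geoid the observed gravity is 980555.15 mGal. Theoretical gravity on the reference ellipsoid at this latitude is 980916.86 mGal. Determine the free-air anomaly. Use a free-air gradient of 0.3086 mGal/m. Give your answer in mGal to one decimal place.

47.4

Free-air correction = 0.3086 × 1325.7 = 409.11 mGal
Free-air anomaly = 980555.15 − 980916.86 + (409.11) = 47.40 mGal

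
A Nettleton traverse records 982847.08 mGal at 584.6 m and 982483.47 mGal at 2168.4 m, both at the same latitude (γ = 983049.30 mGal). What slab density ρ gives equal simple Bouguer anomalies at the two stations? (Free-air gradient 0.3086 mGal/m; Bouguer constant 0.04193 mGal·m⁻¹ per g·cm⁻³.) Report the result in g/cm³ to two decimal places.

Δg_obs = 982483.47 − 982847.08 = -363.61 mGal over Δh = 2168.4 − 584.6 = 1583.8 m
Equal Bouguer anomalies ⇒ Δg_obs + (0.3086 − 0.04193ρ)·Δh = 0
0.3086 − 0.04193ρ = −Δg_obs/Δh = 0.22958
ρ = (0.3086 − 0.22958) / 0.04193 = 1.88 g/cm³

1.88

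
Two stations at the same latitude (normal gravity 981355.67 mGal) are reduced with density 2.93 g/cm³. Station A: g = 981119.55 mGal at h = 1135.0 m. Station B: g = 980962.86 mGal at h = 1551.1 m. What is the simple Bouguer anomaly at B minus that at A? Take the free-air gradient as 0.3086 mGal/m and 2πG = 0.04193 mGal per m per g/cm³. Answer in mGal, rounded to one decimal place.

Δg_SB(A) = 981119.55 − 981355.67 + 0.3086×1135.0 − 0.04193×2.93×1135.0 = -25.30 mGal
Δg_SB(B) = 980962.86 − 981355.67 + 0.3086×1551.1 − 0.04193×2.93×1551.1 = -104.70 mGal
Difference = -104.70 − (-25.30) = -79.40 mGal

-79.4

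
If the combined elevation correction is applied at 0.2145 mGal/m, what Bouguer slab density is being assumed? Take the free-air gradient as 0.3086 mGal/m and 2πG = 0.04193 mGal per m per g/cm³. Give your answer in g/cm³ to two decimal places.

2.24

0.2145 = 0.3086 − 0.04193 × ρ
ρ = (0.3086 − 0.2145) / 0.04193 = 2.24 g/cm³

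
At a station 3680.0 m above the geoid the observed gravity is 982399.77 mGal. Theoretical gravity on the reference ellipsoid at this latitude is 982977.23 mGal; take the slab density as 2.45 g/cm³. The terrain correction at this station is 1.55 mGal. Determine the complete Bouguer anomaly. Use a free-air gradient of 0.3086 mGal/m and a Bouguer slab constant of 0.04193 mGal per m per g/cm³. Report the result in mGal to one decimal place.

181.7

Free-air correction = 0.3086 × 3680.0 = 1135.65 mGal
Free-air anomaly = 982399.77 − 982977.23 + (1135.65) = 558.19 mGal
Bouguer slab correction = 0.04193 × 2.45 × 3680.0 = 378.04 mGal
Simple Bouguer anomaly = 558.19 − (378.04) = 180.15 mGal
Complete Bouguer anomaly = 180.15 + 1.55 = 181.70 mGal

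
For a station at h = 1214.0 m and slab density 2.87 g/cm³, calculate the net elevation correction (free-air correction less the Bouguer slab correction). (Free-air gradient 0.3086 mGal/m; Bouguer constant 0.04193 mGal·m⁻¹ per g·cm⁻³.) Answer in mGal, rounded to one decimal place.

228.5

Combined gradient = 0.3086 − 0.04193 × 2.87 = 0.1882609 mGal/m
Combined elevation correction = 0.1882609 × 1214.0 = 228.5 mGal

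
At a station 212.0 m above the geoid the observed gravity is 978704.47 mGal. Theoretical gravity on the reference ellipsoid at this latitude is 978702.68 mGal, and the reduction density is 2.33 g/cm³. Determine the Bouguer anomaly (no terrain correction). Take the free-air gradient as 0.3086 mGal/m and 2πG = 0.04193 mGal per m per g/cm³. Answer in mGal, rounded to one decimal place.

Free-air correction = 0.3086 × 212.0 = 65.42 mGal
Free-air anomaly = 978704.47 − 978702.68 + (65.42) = 67.21 mGal
Bouguer slab correction = 0.04193 × 2.33 × 212.0 = 20.71 mGal
Simple Bouguer anomaly = 67.21 − (20.71) = 46.50 mGal

46.5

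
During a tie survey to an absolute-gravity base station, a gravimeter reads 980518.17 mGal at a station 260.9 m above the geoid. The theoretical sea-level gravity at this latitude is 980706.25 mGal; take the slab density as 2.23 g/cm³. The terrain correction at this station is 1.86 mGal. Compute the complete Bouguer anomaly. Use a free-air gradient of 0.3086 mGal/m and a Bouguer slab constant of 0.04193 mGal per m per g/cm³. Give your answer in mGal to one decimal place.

Free-air correction = 0.3086 × 260.9 = 80.51 mGal
Free-air anomaly = 980518.17 − 980706.25 + (80.51) = -107.57 mGal
Bouguer slab correction = 0.04193 × 2.23 × 260.9 = 24.40 mGal
Simple Bouguer anomaly = -107.57 − (24.40) = -131.97 mGal
Complete Bouguer anomaly = -131.97 + 1.86 = -130.11 mGal

-130.1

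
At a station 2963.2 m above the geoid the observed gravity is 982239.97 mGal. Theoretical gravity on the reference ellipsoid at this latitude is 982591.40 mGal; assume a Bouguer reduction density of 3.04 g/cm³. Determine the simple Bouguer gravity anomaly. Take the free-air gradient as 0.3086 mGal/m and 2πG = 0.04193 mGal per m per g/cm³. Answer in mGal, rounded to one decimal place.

Free-air correction = 0.3086 × 2963.2 = 914.44 mGal
Free-air anomaly = 982239.97 − 982591.40 + (914.44) = 563.01 mGal
Bouguer slab correction = 0.04193 × 3.04 × 2963.2 = 377.71 mGal
Simple Bouguer anomaly = 563.01 − (377.71) = 185.30 mGal

185.3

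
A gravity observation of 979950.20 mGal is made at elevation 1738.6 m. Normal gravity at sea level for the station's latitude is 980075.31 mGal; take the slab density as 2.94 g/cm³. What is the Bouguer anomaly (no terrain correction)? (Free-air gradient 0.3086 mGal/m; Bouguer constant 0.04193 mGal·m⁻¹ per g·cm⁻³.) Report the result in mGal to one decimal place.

197.1

Free-air correction = 0.3086 × 1738.6 = 536.53 mGal
Free-air anomaly = 979950.20 − 980075.31 + (536.53) = 411.42 mGal
Bouguer slab correction = 0.04193 × 2.94 × 1738.6 = 214.32 mGal
Simple Bouguer anomaly = 411.42 − (214.32) = 197.10 mGal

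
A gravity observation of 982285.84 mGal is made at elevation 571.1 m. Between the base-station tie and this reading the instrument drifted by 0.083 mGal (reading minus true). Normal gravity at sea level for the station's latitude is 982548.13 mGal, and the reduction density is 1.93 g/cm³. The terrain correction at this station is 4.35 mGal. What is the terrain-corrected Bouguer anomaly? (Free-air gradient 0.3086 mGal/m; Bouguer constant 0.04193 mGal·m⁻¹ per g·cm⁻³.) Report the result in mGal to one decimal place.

Drift-corrected reading = 982285.84 − (0.083) = 982285.757 mGal
Free-air correction = 0.3086 × 571.1 = 176.24 mGal
Free-air anomaly = 982285.757 − 982548.13 + (176.24) = -86.133 mGal
Bouguer slab correction = 0.04193 × 1.93 × 571.1 = 46.22 mGal
Simple Bouguer anomaly = -86.133 − (46.22) = -132.353 mGal
Complete Bouguer anomaly = -132.353 + 4.35 = -128.003 mGal

-128.0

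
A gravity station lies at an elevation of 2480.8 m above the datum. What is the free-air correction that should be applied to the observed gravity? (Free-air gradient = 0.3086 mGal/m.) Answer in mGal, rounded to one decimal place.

765.6

Free-air correction = 0.3086 × 2480.8 = 765.6 mGal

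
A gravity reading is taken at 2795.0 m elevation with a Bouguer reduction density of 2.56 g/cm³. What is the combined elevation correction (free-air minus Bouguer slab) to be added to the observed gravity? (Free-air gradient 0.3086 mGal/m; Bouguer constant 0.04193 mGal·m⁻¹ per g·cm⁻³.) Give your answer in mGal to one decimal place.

562.5

Combined gradient = 0.3086 − 0.04193 × 2.56 = 0.2012592 mGal/m
Combined elevation correction = 0.2012592 × 2795.0 = 562.5 mGal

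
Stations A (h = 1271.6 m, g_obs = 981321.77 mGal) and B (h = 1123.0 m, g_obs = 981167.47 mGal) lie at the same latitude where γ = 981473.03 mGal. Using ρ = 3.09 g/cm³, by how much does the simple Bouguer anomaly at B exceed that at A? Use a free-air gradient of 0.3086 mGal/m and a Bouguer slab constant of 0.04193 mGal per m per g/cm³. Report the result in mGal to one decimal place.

-180.9

Δg_SB(A) = 981321.77 − 981473.03 + 0.3086×1271.6 − 0.04193×3.09×1271.6 = 76.40 mGal
Δg_SB(B) = 981167.47 − 981473.03 + 0.3086×1123.0 − 0.04193×3.09×1123.0 = -104.50 mGal
Difference = -104.50 − (76.40) = -180.90 mGal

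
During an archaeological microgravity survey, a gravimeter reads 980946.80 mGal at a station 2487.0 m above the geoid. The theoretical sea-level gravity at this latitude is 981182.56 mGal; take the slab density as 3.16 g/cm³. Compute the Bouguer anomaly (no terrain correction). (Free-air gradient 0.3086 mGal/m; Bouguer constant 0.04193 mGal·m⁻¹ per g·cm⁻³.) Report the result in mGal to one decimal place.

Free-air correction = 0.3086 × 2487.0 = 767.49 mGal
Free-air anomaly = 980946.80 − 981182.56 + (767.49) = 531.73 mGal
Bouguer slab correction = 0.04193 × 3.16 × 2487.0 = 329.52 mGal
Simple Bouguer anomaly = 531.73 − (329.52) = 202.21 mGal

202.2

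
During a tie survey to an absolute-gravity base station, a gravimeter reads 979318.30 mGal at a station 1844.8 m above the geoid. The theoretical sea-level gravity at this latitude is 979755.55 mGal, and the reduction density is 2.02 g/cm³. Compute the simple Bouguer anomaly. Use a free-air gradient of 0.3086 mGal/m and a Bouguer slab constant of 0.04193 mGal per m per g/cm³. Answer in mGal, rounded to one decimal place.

Free-air correction = 0.3086 × 1844.8 = 569.31 mGal
Free-air anomaly = 979318.30 − 979755.55 + (569.31) = 132.06 mGal
Bouguer slab correction = 0.04193 × 2.02 × 1844.8 = 156.25 mGal
Simple Bouguer anomaly = 132.06 − (156.25) = -24.19 mGal

-24.2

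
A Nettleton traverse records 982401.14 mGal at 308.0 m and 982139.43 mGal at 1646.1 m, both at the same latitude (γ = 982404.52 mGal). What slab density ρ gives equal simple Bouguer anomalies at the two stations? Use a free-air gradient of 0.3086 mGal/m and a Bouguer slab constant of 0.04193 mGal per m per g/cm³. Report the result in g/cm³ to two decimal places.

2.70

Δg_obs = 982139.43 − 982401.14 = -261.71 mGal over Δh = 1646.1 − 308.0 = 1338.1 m
Equal Bouguer anomalies ⇒ Δg_obs + (0.3086 − 0.04193ρ)·Δh = 0
0.3086 − 0.04193ρ = −Δg_obs/Δh = 0.19558
ρ = (0.3086 − 0.19558) / 0.04193 = 2.70 g/cm³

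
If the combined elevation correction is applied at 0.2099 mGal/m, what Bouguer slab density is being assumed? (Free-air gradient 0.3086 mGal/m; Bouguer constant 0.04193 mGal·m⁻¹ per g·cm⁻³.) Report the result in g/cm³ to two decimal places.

0.2099 = 0.3086 − 0.04193 × ρ
ρ = (0.3086 − 0.2099) / 0.04193 = 2.35 g/cm³

2.35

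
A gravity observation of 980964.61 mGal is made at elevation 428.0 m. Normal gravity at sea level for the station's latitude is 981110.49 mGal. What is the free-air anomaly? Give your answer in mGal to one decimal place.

Free-air correction = 0.3086 × 428.0 = 132.08 mGal
Free-air anomaly = 980964.61 − 981110.49 + (132.08) = -13.80 mGal

-13.8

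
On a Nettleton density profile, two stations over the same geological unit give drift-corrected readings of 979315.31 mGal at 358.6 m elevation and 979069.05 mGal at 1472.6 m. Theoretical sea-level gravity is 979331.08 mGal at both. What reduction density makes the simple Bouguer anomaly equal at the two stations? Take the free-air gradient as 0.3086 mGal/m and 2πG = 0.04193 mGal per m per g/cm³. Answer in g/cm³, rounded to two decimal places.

Δg_obs = 979069.05 − 979315.31 = -246.26 mGal over Δh = 1472.6 − 358.6 = 1114.0 m
Equal Bouguer anomalies ⇒ Δg_obs + (0.3086 − 0.04193ρ)·Δh = 0
0.3086 − 0.04193ρ = −Δg_obs/Δh = 0.22106
ρ = (0.3086 − 0.22106) / 0.04193 = 2.09 g/cm³

2.09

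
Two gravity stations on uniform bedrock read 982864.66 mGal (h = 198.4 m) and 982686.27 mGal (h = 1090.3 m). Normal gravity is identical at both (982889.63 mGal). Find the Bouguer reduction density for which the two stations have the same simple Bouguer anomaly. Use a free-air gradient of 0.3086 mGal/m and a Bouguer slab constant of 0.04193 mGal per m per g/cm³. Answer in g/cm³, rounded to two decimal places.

Δg_obs = 982686.27 − 982864.66 = -178.39 mGal over Δh = 1090.3 − 198.4 = 891.9 m
Equal Bouguer anomalies ⇒ Δg_obs + (0.3086 − 0.04193ρ)·Δh = 0
0.3086 − 0.04193ρ = −Δg_obs/Δh = 0.20001
ρ = (0.3086 − 0.20001) / 0.04193 = 2.59 g/cm³

2.59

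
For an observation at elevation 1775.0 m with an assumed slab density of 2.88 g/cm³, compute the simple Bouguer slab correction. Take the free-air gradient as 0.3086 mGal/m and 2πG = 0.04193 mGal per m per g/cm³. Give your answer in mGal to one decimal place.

214.3

Bouguer slab correction = 0.04193 × 2.88 × 1775.0 = 214.3 mGal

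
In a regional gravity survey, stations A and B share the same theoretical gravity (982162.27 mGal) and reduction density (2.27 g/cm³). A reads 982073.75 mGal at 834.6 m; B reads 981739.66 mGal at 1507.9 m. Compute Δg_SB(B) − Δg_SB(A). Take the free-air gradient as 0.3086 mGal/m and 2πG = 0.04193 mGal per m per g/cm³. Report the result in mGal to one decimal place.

Δg_SB(A) = 982073.75 − 982162.27 + 0.3086×834.6 − 0.04193×2.27×834.6 = 89.60 mGal
Δg_SB(B) = 981739.66 − 982162.27 + 0.3086×1507.9 − 0.04193×2.27×1507.9 = -100.80 mGal
Difference = -100.80 − (89.60) = -190.40 mGal

-190.4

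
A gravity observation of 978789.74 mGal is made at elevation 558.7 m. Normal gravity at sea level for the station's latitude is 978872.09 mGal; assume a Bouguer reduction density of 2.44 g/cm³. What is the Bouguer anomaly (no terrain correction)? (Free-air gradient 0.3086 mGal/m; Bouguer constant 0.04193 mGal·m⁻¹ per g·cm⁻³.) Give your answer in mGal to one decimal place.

Free-air correction = 0.3086 × 558.7 = 172.41 mGal
Free-air anomaly = 978789.74 − 978872.09 + (172.41) = 90.06 mGal
Bouguer slab correction = 0.04193 × 2.44 × 558.7 = 57.16 mGal
Simple Bouguer anomaly = 90.06 − (57.16) = 32.90 mGal

32.9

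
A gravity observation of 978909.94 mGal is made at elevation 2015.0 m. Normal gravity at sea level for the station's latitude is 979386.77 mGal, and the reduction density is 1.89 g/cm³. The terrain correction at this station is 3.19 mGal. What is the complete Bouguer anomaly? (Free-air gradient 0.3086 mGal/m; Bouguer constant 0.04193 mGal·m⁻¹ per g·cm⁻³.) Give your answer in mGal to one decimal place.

Free-air correction = 0.3086 × 2015.0 = 621.83 mGal
Free-air anomaly = 978909.94 − 979386.77 + (621.83) = 145.00 mGal
Bouguer slab correction = 0.04193 × 1.89 × 2015.0 = 159.68 mGal
Simple Bouguer anomaly = 145.00 − (159.68) = -14.68 mGal
Complete Bouguer anomaly = -14.68 + 3.19 = -11.49 mGal

-11.5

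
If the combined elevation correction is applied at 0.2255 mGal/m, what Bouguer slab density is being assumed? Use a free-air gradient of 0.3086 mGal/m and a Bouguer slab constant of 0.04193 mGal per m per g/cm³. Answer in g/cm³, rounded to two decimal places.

1.98

0.2255 = 0.3086 − 0.04193 × ρ
ρ = (0.3086 − 0.2255) / 0.04193 = 1.98 g/cm³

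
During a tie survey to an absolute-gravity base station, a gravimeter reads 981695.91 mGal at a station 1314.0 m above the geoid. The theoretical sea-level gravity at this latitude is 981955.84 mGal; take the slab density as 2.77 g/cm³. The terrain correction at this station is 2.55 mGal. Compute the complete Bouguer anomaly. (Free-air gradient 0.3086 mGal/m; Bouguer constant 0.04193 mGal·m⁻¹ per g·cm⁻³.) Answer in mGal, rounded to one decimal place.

-4.5

Free-air correction = 0.3086 × 1314.0 = 405.50 mGal
Free-air anomaly = 981695.91 − 981955.84 + (405.50) = 145.57 mGal
Bouguer slab correction = 0.04193 × 2.77 × 1314.0 = 152.62 mGal
Simple Bouguer anomaly = 145.57 − (152.62) = -7.05 mGal
Complete Bouguer anomaly = -7.05 + 2.55 = -4.50 mGal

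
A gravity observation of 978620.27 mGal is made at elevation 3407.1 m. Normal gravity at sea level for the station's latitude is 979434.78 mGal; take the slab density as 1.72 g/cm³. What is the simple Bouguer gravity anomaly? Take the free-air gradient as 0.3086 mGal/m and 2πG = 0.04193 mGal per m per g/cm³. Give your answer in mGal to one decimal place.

-8.8

Free-air correction = 0.3086 × 3407.1 = 1051.43 mGal
Free-air anomaly = 978620.27 − 979434.78 + (1051.43) = 236.92 mGal
Bouguer slab correction = 0.04193 × 1.72 × 3407.1 = 245.72 mGal
Simple Bouguer anomaly = 236.92 − (245.72) = -8.80 mGal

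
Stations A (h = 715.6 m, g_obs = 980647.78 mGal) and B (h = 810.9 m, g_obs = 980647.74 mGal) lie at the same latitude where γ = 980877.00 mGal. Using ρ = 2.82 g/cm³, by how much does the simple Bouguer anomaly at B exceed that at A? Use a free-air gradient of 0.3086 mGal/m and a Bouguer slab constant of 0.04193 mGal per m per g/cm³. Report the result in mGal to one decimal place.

Δg_SB(A) = 980647.78 − 980877.00 + 0.3086×715.6 − 0.04193×2.82×715.6 = -93.00 mGal
Δg_SB(B) = 980647.74 − 980877.00 + 0.3086×810.9 − 0.04193×2.82×810.9 = -74.90 mGal
Difference = -74.90 − (-93.00) = 18.10 mGal

18.1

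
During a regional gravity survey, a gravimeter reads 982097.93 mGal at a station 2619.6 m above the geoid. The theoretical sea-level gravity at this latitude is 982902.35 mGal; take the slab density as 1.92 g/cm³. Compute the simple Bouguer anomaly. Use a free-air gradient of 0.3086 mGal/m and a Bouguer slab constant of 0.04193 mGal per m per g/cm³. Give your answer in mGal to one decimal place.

-206.9

Free-air correction = 0.3086 × 2619.6 = 808.41 mGal
Free-air anomaly = 982097.93 − 982902.35 + (808.41) = 3.99 mGal
Bouguer slab correction = 0.04193 × 1.92 × 2619.6 = 210.89 mGal
Simple Bouguer anomaly = 3.99 − (210.89) = -206.90 mGal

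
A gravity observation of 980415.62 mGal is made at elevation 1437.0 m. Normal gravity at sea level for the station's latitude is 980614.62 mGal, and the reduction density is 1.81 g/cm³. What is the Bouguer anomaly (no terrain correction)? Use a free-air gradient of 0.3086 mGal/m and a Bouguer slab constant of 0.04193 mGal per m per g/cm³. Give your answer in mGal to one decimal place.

135.4

Free-air correction = 0.3086 × 1437.0 = 443.46 mGal
Free-air anomaly = 980415.62 − 980614.62 + (443.46) = 244.46 mGal
Bouguer slab correction = 0.04193 × 1.81 × 1437.0 = 109.06 mGal
Simple Bouguer anomaly = 244.46 − (109.06) = 135.40 mGal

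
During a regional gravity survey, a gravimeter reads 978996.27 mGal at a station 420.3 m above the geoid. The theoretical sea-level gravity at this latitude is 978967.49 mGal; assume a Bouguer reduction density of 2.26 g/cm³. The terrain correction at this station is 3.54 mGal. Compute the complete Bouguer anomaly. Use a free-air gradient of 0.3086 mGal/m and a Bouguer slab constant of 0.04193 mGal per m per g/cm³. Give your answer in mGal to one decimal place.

122.2

Free-air correction = 0.3086 × 420.3 = 129.70 mGal
Free-air anomaly = 978996.27 − 978967.49 + (129.70) = 158.48 mGal
Bouguer slab correction = 0.04193 × 2.26 × 420.3 = 39.83 mGal
Simple Bouguer anomaly = 158.48 − (39.83) = 118.65 mGal
Complete Bouguer anomaly = 118.65 + 3.54 = 122.19 mGal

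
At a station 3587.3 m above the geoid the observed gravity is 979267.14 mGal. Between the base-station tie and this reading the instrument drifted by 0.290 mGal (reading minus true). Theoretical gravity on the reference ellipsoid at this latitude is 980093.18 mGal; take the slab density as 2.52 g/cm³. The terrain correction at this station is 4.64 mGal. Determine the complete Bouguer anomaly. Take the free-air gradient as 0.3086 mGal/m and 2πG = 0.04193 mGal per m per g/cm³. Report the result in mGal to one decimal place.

Drift-corrected reading = 979267.14 − (0.290) = 979266.850 mGal
Free-air correction = 0.3086 × 3587.3 = 1107.04 mGal
Free-air anomaly = 979266.850 − 980093.18 + (1107.04) = 280.710 mGal
Bouguer slab correction = 0.04193 × 2.52 × 3587.3 = 379.05 mGal
Simple Bouguer anomaly = 280.710 − (379.05) = -98.340 mGal
Complete Bouguer anomaly = -98.340 + 4.64 = -93.700 mGal

-93.7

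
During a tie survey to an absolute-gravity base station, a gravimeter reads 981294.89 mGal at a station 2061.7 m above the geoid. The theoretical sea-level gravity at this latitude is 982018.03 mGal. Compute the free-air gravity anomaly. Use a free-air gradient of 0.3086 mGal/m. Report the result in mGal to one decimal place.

-86.9

Free-air correction = 0.3086 × 2061.7 = 636.24 mGal
Free-air anomaly = 981294.89 − 982018.03 + (636.24) = -86.90 mGal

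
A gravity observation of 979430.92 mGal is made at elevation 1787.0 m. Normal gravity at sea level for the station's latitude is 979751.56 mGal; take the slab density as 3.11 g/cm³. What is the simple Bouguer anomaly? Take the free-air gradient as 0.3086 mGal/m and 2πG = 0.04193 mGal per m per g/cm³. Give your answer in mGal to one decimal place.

Free-air correction = 0.3086 × 1787.0 = 551.47 mGal
Free-air anomaly = 979430.92 − 979751.56 + (551.47) = 230.83 mGal
Bouguer slab correction = 0.04193 × 3.11 × 1787.0 = 233.03 mGal
Simple Bouguer anomaly = 230.83 − (233.03) = -2.20 mGal

-2.2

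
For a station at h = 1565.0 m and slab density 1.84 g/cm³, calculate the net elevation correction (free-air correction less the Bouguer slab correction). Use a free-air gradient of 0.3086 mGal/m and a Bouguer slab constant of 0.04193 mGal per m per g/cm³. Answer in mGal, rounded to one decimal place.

362.2

Combined gradient = 0.3086 − 0.04193 × 1.84 = 0.2314488 mGal/m
Combined elevation correction = 0.2314488 × 1565.0 = 362.2 mGal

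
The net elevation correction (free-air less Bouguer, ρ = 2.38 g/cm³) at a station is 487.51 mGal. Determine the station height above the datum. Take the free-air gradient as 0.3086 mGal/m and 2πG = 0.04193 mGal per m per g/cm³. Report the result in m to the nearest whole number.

2335

Combined gradient = 0.3086 − 0.04193 × 2.38 = 0.2088066 mGal/m
h = 487.51 / 0.2088066 = 2334.74 m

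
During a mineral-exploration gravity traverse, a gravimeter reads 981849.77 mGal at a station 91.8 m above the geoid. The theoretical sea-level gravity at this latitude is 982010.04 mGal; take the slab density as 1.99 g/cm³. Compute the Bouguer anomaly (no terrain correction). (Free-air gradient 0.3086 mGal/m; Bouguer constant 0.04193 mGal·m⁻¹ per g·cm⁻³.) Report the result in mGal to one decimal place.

Free-air correction = 0.3086 × 91.8 = 28.33 mGal
Free-air anomaly = 981849.77 − 982010.04 + (28.33) = -131.94 mGal
Bouguer slab correction = 0.04193 × 1.99 × 91.8 = 7.66 mGal
Simple Bouguer anomaly = -131.94 − (7.66) = -139.60 mGal

-139.6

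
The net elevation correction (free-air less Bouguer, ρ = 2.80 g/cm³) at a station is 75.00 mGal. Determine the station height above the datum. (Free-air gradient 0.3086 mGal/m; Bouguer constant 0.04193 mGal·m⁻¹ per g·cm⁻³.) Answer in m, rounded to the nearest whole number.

Combined gradient = 0.3086 − 0.04193 × 2.80 = 0.1911960 mGal/m
h = 75.00 / 0.1911960 = 392.27 m

392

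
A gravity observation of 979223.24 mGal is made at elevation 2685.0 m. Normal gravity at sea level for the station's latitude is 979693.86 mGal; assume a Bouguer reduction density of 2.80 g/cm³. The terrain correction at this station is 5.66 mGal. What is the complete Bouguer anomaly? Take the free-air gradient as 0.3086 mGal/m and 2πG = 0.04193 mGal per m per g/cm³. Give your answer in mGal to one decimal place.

Free-air correction = 0.3086 × 2685.0 = 828.59 mGal
Free-air anomaly = 979223.24 − 979693.86 + (828.59) = 357.97 mGal
Bouguer slab correction = 0.04193 × 2.80 × 2685.0 = 315.23 mGal
Simple Bouguer anomaly = 357.97 − (315.23) = 42.74 mGal
Complete Bouguer anomaly = 42.74 + 5.66 = 48.40 mGal

48.4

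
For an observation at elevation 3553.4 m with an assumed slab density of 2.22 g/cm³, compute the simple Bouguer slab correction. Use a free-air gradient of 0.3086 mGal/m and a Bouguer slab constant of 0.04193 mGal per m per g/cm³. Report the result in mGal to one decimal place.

330.8

Bouguer slab correction = 0.04193 × 2.22 × 3553.4 = 330.8 mGal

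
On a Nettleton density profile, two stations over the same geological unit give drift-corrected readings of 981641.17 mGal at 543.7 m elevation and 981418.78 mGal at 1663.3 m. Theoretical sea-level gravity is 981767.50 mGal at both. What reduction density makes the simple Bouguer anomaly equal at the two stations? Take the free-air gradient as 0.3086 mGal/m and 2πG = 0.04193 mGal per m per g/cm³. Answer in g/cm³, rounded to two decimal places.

Δg_obs = 981418.78 − 981641.17 = -222.39 mGal over Δh = 1663.3 − 543.7 = 1119.6 m
Equal Bouguer anomalies ⇒ Δg_obs + (0.3086 − 0.04193ρ)·Δh = 0
0.3086 − 0.04193ρ = −Δg_obs/Δh = 0.19863
ρ = (0.3086 − 0.19863) / 0.04193 = 2.62 g/cm³

2.62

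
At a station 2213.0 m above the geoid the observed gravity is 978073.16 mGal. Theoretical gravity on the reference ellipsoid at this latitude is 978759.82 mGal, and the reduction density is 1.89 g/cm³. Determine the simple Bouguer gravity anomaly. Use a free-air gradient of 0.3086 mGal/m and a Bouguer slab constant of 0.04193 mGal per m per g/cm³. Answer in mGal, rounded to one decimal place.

Free-air correction = 0.3086 × 2213.0 = 682.93 mGal
Free-air anomaly = 978073.16 − 978759.82 + (682.93) = -3.73 mGal
Bouguer slab correction = 0.04193 × 1.89 × 2213.0 = 175.38 mGal
Simple Bouguer anomaly = -3.73 − (175.38) = -179.11 mGal

-179.1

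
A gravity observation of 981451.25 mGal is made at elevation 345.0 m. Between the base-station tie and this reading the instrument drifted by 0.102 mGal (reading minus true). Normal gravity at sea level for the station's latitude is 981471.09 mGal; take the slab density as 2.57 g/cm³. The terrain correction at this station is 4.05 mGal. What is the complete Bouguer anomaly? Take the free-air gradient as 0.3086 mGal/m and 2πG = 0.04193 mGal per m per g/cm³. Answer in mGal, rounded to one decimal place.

53.4

Drift-corrected reading = 981451.25 − (0.102) = 981451.148 mGal
Free-air correction = 0.3086 × 345.0 = 106.47 mGal
Free-air anomaly = 981451.148 − 981471.09 + (106.47) = 86.528 mGal
Bouguer slab correction = 0.04193 × 2.57 × 345.0 = 37.18 mGal
Simple Bouguer anomaly = 86.528 − (37.18) = 49.348 mGal
Complete Bouguer anomaly = 49.348 + 4.05 = 53.398 mGal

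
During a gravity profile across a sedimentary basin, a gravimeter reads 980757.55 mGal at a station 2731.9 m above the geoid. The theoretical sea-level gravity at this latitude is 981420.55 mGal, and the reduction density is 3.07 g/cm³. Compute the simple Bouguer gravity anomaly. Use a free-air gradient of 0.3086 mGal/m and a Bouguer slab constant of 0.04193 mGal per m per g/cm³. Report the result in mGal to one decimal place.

Free-air correction = 0.3086 × 2731.9 = 843.06 mGal
Free-air anomaly = 980757.55 − 981420.55 + (843.06) = 180.06 mGal
Bouguer slab correction = 0.04193 × 3.07 × 2731.9 = 351.66 mGal
Simple Bouguer anomaly = 180.06 − (351.66) = -171.60 mGal

-171.6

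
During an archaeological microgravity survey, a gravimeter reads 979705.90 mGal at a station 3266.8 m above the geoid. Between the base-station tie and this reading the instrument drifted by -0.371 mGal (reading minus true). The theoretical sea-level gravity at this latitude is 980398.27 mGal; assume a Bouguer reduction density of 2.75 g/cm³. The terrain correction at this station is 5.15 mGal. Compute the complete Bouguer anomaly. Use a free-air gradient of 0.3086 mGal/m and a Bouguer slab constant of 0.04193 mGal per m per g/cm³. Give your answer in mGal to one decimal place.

-55.4

Drift-corrected reading = 979705.90 − (-0.371) = 979706.271 mGal
Free-air correction = 0.3086 × 3266.8 = 1008.13 mGal
Free-air anomaly = 979706.271 − 980398.27 + (1008.13) = 316.131 mGal
Bouguer slab correction = 0.04193 × 2.75 × 3266.8 = 376.69 mGal
Simple Bouguer anomaly = 316.131 − (376.69) = -60.559 mGal
Complete Bouguer anomaly = -60.559 + 5.15 = -55.409 mGal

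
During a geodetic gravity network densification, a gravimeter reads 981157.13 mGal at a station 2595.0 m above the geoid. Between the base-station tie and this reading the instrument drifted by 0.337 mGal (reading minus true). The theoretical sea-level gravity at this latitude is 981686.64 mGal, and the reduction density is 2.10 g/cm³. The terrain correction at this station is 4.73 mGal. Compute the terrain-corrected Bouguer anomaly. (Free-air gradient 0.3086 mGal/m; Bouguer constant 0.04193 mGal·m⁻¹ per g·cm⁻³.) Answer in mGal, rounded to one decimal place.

47.2

Drift-corrected reading = 981157.13 − (0.337) = 981156.793 mGal
Free-air correction = 0.3086 × 2595.0 = 800.82 mGal
Free-air anomaly = 981156.793 − 981686.64 + (800.82) = 270.973 mGal
Bouguer slab correction = 0.04193 × 2.10 × 2595.0 = 228.50 mGal
Simple Bouguer anomaly = 270.973 − (228.50) = 42.473 mGal
Complete Bouguer anomaly = 42.473 + 4.73 = 47.203 mGal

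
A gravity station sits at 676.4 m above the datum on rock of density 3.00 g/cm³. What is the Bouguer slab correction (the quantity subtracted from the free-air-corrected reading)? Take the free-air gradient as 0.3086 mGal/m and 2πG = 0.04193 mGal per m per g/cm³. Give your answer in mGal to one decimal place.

85.1

Bouguer slab correction = 0.04193 × 3.00 × 676.4 = 85.1 mGal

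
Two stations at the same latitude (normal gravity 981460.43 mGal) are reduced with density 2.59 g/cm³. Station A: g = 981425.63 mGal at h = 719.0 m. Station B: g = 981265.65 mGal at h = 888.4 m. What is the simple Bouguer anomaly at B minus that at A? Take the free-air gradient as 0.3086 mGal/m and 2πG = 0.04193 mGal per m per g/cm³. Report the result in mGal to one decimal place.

Δg_SB(A) = 981425.63 − 981460.43 + 0.3086×719.0 − 0.04193×2.59×719.0 = 109.00 mGal
Δg_SB(B) = 981265.65 − 981460.43 + 0.3086×888.4 − 0.04193×2.59×888.4 = -17.10 mGal
Difference = -17.10 − (109.00) = -126.10 mGal

-126.1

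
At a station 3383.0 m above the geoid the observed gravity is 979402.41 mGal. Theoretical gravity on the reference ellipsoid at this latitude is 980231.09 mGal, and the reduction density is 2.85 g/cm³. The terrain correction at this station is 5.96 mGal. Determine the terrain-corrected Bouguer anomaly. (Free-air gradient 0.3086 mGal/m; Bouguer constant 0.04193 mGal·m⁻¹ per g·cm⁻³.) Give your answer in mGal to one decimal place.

Free-air correction = 0.3086 × 3383.0 = 1043.99 mGal
Free-air anomaly = 979402.41 − 980231.09 + (1043.99) = 215.31 mGal
Bouguer slab correction = 0.04193 × 2.85 × 3383.0 = 404.27 mGal
Simple Bouguer anomaly = 215.31 − (404.27) = -188.96 mGal
Complete Bouguer anomaly = -188.96 + 5.96 = -183.00 mGal

-183.0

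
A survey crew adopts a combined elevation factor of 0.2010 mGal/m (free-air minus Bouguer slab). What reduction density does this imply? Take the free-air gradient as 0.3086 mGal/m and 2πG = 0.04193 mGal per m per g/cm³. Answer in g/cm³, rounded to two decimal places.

0.2010 = 0.3086 − 0.04193 × ρ
ρ = (0.3086 − 0.2010) / 0.04193 = 2.57 g/cm³

2.57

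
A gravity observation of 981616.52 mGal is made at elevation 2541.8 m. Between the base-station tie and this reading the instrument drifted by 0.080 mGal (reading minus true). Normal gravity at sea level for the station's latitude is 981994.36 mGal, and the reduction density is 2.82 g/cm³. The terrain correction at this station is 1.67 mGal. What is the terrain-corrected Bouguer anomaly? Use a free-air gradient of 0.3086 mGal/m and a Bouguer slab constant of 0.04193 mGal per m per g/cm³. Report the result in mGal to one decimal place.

107.6

Drift-corrected reading = 981616.52 − (0.080) = 981616.440 mGal
Free-air correction = 0.3086 × 2541.8 = 784.40 mGal
Free-air anomaly = 981616.440 − 981994.36 + (784.40) = 406.480 mGal
Bouguer slab correction = 0.04193 × 2.82 × 2541.8 = 300.55 mGal
Simple Bouguer anomaly = 406.480 − (300.55) = 105.930 mGal
Complete Bouguer anomaly = 105.930 + 1.67 = 107.600 mGal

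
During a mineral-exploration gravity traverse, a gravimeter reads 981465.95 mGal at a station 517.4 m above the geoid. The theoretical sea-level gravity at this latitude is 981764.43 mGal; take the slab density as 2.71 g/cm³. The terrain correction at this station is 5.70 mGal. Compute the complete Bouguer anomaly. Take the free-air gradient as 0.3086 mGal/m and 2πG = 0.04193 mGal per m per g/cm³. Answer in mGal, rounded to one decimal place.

Free-air correction = 0.3086 × 517.4 = 159.67 mGal
Free-air anomaly = 981465.95 − 981764.43 + (159.67) = -138.81 mGal
Bouguer slab correction = 0.04193 × 2.71 × 517.4 = 58.79 mGal
Simple Bouguer anomaly = -138.81 − (58.79) = -197.60 mGal
Complete Bouguer anomaly = -197.60 + 5.70 = -191.90 mGal

-191.9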